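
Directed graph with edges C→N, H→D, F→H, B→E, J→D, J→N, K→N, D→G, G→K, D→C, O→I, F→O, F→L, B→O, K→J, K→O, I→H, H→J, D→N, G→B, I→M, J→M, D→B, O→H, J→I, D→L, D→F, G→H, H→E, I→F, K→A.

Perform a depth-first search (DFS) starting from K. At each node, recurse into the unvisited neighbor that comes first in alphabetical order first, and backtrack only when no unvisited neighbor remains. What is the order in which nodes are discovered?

K → A → J → D → B → E → O → H → I → F → L → M → C → N → G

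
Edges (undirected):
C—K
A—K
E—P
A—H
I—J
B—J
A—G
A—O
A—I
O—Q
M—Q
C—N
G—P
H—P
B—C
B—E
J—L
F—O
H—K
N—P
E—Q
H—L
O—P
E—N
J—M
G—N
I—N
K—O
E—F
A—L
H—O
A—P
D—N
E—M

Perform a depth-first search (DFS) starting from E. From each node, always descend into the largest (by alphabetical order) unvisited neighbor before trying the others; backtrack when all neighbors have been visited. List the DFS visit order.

E, Q, O, P, N, I, J, M, L, H, K, C, B, A, G, D, F

Visit E
E → Q
Q → O
O → P
P → N
N → I
I → J
J → M
J → L
L → H
H → K
K → C
C → B
K → A
A → G
N → D
O → F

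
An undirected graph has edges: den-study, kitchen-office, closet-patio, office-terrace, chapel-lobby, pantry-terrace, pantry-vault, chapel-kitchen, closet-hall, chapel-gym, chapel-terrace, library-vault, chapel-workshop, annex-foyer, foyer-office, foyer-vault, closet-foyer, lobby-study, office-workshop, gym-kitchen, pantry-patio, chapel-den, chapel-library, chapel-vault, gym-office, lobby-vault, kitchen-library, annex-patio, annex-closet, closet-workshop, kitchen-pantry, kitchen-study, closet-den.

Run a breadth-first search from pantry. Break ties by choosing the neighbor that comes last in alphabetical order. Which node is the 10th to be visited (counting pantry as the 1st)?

Visit pantry; enqueue vault, terrace, patio, kitchen → queue [vault, terrace, patio, kitchen]
Visit vault; enqueue lobby, library, foyer, chapel → queue [terrace, patio, kitchen, lobby, library, foyer, chapel]
Visit terrace; enqueue office → queue [patio, kitchen, lobby, library, foyer, chapel, office]
Visit patio; enqueue closet, annex → queue [kitchen, lobby, library, foyer, chapel, office, closet, annex]
Visit kitchen; enqueue study, gym → queue [lobby, library, foyer, chapel, office, closet, annex, study, gym]
Visit lobby → queue [library, foyer, chapel, office, closet, annex, study, gym]
Visit library → queue [foyer, chapel, office, closet, annex, study, gym]
Visit foyer → queue [chapel, office, closet, annex, study, gym]
Visit chapel; enqueue workshop, den → queue [office, closet, annex, study, gym, workshop, den]
Visit office → queue [closet, annex, study, gym, workshop, den]
Visit closet; enqueue hall → queue [annex, study, gym, workshop, den, hall]
Visit annex → queue [study, gym, workshop, den, hall]
Visit study → queue [gym, workshop, den, hall]
Visit gym → queue [workshop, den, hall]
Visit workshop → queue [den, hall]
Visit den → queue [hall]
Visit hall → queue []

Visit order: pantry, vault, terrace, patio, kitchen, lobby, library, foyer, chapel, office, closet, annex, study, gym, workshop, den, hall

office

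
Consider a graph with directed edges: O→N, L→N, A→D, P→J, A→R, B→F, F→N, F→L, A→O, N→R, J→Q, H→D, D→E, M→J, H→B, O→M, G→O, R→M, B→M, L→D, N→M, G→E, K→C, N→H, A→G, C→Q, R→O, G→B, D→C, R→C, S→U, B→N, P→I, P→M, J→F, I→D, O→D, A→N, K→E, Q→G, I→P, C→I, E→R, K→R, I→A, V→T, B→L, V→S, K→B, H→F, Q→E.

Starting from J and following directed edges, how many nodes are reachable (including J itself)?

17

BFS from J visits: J, F, Q, L, N, E, G, D, H, M, R, B, O, C, I, A, P
Reachable nodes: 17 of 22 total.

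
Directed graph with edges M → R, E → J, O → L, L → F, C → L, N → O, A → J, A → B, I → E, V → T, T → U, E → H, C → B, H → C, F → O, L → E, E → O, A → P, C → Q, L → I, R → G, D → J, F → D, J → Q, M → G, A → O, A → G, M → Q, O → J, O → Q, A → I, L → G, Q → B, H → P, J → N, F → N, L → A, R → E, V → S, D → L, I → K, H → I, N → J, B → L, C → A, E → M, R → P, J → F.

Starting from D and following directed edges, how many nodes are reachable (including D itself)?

18

BFS from D visits: D, L, J, I, G, F, E, A, Q, N, K, O, M, H, P, B, R, C
Reachable nodes: 18 of 22 total.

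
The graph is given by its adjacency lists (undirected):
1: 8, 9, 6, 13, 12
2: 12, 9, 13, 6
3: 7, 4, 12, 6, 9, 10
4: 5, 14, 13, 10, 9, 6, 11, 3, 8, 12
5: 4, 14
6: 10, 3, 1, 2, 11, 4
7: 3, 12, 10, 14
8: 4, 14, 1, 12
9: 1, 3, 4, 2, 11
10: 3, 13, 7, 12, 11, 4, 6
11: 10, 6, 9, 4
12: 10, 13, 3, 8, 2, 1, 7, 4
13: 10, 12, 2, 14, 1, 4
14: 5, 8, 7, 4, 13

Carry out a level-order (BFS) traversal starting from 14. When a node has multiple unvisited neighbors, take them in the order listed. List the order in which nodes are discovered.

Visit 14; enqueue 5, 8, 7, 4, 13 → queue [5, 8, 7, 4, 13]
Visit 5 → queue [8, 7, 4, 13]
Visit 8; enqueue 1, 12 → queue [7, 4, 13, 1, 12]
Visit 7; enqueue 3, 10 → queue [4, 13, 1, 12, 3, 10]
Visit 4; enqueue 9, 6, 11 → queue [13, 1, 12, 3, 10, 9, 6, 11]
Visit 13; enqueue 2 → queue [1, 12, 3, 10, 9, 6, 11, 2]
Visit 1 → queue [12, 3, 10, 9, 6, 11, 2]
Visit 12 → queue [3, 10, 9, 6, 11, 2]
Visit 3 → queue [10, 9, 6, 11, 2]
Visit 10 → queue [9, 6, 11, 2]
Visit 9 → queue [6, 11, 2]
Visit 6 → queue [11, 2]
Visit 11 → queue [2]
Visit 2 → queue []

14 5 8 7 4 13 1 12 3 10 9 6 11 2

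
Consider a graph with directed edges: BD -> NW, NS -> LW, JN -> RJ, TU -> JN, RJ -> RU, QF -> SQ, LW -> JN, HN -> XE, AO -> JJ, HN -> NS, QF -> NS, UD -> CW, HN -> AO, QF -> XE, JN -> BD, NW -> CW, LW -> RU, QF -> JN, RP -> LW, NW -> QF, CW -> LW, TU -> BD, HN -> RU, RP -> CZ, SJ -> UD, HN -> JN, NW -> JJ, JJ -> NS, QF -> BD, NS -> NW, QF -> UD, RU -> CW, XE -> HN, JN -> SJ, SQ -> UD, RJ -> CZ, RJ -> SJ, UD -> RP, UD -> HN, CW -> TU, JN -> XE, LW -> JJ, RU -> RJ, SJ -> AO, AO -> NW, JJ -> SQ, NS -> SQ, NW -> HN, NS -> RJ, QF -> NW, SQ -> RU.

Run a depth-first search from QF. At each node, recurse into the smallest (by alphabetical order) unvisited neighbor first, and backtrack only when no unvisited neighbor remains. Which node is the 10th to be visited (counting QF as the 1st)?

Visit QF
QF → BD
BD → NW
NW → CW
CW → LW
LW → JJ
JJ → NS
NS → RJ
RJ → CZ
RJ → RU
RJ → SJ
SJ → AO
SJ → UD
UD → HN
HN → JN
JN → XE
UD → RP
NS → SQ
CW → TU

Visit order: QF, BD, NW, CW, LW, JJ, NS, RJ, CZ, RU, SJ, AO, UD, HN, JN, XE, RP, SQ, TU

RU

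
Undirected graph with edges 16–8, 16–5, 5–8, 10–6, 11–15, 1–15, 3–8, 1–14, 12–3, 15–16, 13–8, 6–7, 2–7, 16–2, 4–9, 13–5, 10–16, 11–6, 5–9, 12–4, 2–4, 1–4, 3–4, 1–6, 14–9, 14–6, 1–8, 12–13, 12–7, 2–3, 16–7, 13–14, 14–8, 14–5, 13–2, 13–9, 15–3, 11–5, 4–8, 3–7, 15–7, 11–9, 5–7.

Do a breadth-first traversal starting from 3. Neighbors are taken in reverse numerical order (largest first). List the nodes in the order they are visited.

3 15 12 8 7 4 2 16 11 1 13 14 5 6 9 10

Visit 3; enqueue 15, 12, 8, 7, 4, 2 → queue [15, 12, 8, 7, 4, 2]
Visit 15; enqueue 16, 11, 1 → queue [12, 8, 7, 4, 2, 16, 11, 1]
Visit 12; enqueue 13 → queue [8, 7, 4, 2, 16, 11, 1, 13]
Visit 8; enqueue 14, 5 → queue [7, 4, 2, 16, 11, 1, 13, 14, 5]
Visit 7; enqueue 6 → queue [4, 2, 16, 11, 1, 13, 14, 5, 6]
Visit 4; enqueue 9 → queue [2, 16, 11, 1, 13, 14, 5, 6, 9]
Visit 2 → queue [16, 11, 1, 13, 14, 5, 6, 9]
Visit 16; enqueue 10 → queue [11, 1, 13, 14, 5, 6, 9, 10]
Visit 11 → queue [1, 13, 14, 5, 6, 9, 10]
Visit 1 → queue [13, 14, 5, 6, 9, 10]
Visit 13 → queue [14, 5, 6, 9, 10]
Visit 14 → queue [5, 6, 9, 10]
Visit 5 → queue [6, 9, 10]
Visit 6 → queue [9, 10]
Visit 9 → queue [10]
Visit 10 → queue []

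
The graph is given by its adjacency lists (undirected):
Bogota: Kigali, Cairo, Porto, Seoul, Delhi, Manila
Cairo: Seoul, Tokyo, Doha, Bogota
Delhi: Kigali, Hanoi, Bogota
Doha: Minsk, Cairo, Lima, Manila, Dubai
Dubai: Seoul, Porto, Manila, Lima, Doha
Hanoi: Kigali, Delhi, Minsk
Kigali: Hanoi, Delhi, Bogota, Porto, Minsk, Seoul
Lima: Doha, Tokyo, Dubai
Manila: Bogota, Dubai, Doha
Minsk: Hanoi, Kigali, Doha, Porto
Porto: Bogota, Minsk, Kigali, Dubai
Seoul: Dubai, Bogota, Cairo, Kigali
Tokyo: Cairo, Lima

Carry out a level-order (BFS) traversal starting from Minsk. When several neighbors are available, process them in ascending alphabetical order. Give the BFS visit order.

Minsk → Doha → Hanoi → Kigali → Porto → Cairo → Dubai → Lima → Manila → Delhi → Bogota → Seoul → Tokyo

Visit Minsk; enqueue Doha, Hanoi, Kigali, Porto → queue [Doha, Hanoi, Kigali, Porto]
Visit Doha; enqueue Cairo, Dubai, Lima, Manila → queue [Hanoi, Kigali, Porto, Cairo, Dubai, Lima, Manila]
Visit Hanoi; enqueue Delhi → queue [Kigali, Porto, Cairo, Dubai, Lima, Manila, Delhi]
Visit Kigali; enqueue Bogota, Seoul → queue [Porto, Cairo, Dubai, Lima, Manila, Delhi, Bogota, Seoul]
Visit Porto → queue [Cairo, Dubai, Lima, Manila, Delhi, Bogota, Seoul]
Visit Cairo; enqueue Tokyo → queue [Dubai, Lima, Manila, Delhi, Bogota, Seoul, Tokyo]
Visit Dubai → queue [Lima, Manila, Delhi, Bogota, Seoul, Tokyo]
Visit Lima → queue [Manila, Delhi, Bogota, Seoul, Tokyo]
Visit Manila → queue [Delhi, Bogota, Seoul, Tokyo]
Visit Delhi → queue [Bogota, Seoul, Tokyo]
Visit Bogota → queue [Seoul, Tokyo]
Visit Seoul → queue [Tokyo]
Visit Tokyo → queue []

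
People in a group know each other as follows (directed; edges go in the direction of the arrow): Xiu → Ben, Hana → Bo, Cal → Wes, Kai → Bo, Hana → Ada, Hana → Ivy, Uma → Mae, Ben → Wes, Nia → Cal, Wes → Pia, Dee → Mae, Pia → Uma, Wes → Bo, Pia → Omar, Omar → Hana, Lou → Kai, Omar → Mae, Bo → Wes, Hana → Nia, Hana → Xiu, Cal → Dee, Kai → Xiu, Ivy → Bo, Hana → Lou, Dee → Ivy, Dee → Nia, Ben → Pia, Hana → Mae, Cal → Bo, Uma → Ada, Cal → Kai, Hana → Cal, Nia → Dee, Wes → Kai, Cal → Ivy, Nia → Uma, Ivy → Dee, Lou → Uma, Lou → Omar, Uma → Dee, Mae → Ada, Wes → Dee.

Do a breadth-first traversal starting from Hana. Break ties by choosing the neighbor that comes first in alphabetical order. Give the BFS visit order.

Hana Ada Bo Cal Ivy Lou Mae Nia Xiu Wes Dee Kai Omar Uma Ben Pia

Visit Hana; enqueue Ada, Bo, Cal, Ivy, Lou, Mae, Nia, Xiu → queue [Ada, Bo, Cal, Ivy, Lou, Mae, Nia, Xiu]
Visit Ada → queue [Bo, Cal, Ivy, Lou, Mae, Nia, Xiu]
Visit Bo; enqueue Wes → queue [Cal, Ivy, Lou, Mae, Nia, Xiu, Wes]
Visit Cal; enqueue Dee, Kai → queue [Ivy, Lou, Mae, Nia, Xiu, Wes, Dee, Kai]
Visit Ivy → queue [Lou, Mae, Nia, Xiu, Wes, Dee, Kai]
Visit Lou; enqueue Omar, Uma → queue [Mae, Nia, Xiu, Wes, Dee, Kai, Omar, Uma]
Visit Mae → queue [Nia, Xiu, Wes, Dee, Kai, Omar, Uma]
Visit Nia → queue [Xiu, Wes, Dee, Kai, Omar, Uma]
Visit Xiu; enqueue Ben → queue [Wes, Dee, Kai, Omar, Uma, Ben]
Visit Wes; enqueue Pia → queue [Dee, Kai, Omar, Uma, Ben, Pia]
Visit Dee → queue [Kai, Omar, Uma, Ben, Pia]
Visit Kai → queue [Omar, Uma, Ben, Pia]
Visit Omar → queue [Uma, Ben, Pia]
Visit Uma → queue [Ben, Pia]
Visit Ben → queue [Pia]
Visit Pia → queue []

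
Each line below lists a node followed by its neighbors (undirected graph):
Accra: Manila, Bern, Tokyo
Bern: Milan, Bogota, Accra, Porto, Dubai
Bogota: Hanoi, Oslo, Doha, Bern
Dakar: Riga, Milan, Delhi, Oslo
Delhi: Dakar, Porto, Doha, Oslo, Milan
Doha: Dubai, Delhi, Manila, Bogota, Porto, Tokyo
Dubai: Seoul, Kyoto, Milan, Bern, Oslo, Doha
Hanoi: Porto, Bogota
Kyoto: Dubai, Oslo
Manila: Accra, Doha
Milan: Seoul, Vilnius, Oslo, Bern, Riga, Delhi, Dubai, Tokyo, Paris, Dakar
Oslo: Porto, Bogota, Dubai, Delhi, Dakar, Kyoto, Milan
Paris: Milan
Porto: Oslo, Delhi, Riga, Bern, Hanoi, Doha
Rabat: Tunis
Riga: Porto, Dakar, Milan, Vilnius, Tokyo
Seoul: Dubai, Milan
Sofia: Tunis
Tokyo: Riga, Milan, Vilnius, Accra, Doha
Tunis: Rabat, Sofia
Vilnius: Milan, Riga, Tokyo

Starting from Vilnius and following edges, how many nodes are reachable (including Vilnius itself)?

BFS from Vilnius visits: Vilnius, Milan, Riga, Tokyo, Seoul, Oslo, Bern, Delhi, Dubai, Paris, Dakar, Porto, Accra, Doha, Bogota, Kyoto, Hanoi, Manila
Reachable nodes: 18 of 21 total.

18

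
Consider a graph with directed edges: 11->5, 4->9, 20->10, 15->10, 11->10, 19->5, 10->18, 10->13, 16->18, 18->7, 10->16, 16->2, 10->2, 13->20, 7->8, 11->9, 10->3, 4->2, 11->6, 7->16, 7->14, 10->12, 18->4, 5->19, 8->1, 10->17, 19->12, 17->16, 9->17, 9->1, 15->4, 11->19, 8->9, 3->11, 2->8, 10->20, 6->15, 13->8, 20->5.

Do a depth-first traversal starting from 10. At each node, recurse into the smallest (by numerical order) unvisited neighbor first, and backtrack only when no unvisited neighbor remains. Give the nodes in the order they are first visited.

10 -> 2 -> 8 -> 1 -> 9 -> 17 -> 16 -> 18 -> 4 -> 7 -> 14 -> 3 -> 11 -> 5 -> 19 -> 12 -> 6 -> 15 -> 13 -> 20

Visit 10
10 → 2
2 → 8
8 → 1
8 → 9
9 → 17
17 → 16
16 → 18
18 → 4
18 → 7
7 → 14
10 → 3
3 → 11
11 → 5
5 → 19
19 → 12
11 → 6
6 → 15
10 → 13
13 → 20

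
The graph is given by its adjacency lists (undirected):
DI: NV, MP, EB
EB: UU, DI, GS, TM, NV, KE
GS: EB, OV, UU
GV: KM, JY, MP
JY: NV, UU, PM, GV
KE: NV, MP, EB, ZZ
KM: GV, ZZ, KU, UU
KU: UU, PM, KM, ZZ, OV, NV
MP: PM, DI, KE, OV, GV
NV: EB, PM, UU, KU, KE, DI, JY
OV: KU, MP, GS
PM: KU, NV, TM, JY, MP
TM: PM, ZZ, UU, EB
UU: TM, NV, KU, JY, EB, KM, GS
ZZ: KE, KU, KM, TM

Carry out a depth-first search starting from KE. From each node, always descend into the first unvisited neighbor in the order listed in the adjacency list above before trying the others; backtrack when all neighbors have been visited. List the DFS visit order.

Visit KE
KE → NV
NV → EB
EB → UU
UU → TM
TM → PM
PM → KU
KU → KM
KM → GV
GV → JY
GV → MP
MP → DI
MP → OV
OV → GS
KM → ZZ

KE → NV → EB → UU → TM → PM → KU → KM → GV → JY → MP → DI → OV → GS → ZZ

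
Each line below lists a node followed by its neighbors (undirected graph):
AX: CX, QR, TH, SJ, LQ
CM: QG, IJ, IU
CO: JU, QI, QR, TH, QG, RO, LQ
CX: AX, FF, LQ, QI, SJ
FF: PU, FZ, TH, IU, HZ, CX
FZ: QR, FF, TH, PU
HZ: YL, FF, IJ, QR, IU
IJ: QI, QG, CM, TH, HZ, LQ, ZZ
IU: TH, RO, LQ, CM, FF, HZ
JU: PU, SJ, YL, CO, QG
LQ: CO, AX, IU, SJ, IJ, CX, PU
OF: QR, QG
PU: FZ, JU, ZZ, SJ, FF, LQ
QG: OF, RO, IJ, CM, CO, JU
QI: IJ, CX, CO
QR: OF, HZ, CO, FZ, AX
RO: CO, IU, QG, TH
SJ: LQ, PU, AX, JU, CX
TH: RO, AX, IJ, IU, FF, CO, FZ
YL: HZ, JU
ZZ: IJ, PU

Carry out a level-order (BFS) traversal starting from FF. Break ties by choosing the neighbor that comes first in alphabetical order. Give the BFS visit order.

Visit FF; enqueue CX, FZ, HZ, IU, PU, TH → queue [CX, FZ, HZ, IU, PU, TH]
Visit CX; enqueue AX, LQ, QI, SJ → queue [FZ, HZ, IU, PU, TH, AX, LQ, QI, SJ]
Visit FZ; enqueue QR → queue [HZ, IU, PU, TH, AX, LQ, QI, SJ, QR]
Visit HZ; enqueue IJ, YL → queue [IU, PU, TH, AX, LQ, QI, SJ, QR, IJ, YL]
Visit IU; enqueue CM, RO → queue [PU, TH, AX, LQ, QI, SJ, QR, IJ, YL, CM, RO]
Visit PU; enqueue JU, ZZ → queue [TH, AX, LQ, QI, SJ, QR, IJ, YL, CM, RO, JU, ZZ]
Visit TH; enqueue CO → queue [AX, LQ, QI, SJ, QR, IJ, YL, CM, RO, JU, ZZ, CO]
Visit AX → queue [LQ, QI, SJ, QR, IJ, YL, CM, RO, JU, ZZ, CO]
Visit LQ → queue [QI, SJ, QR, IJ, YL, CM, RO, JU, ZZ, CO]
Visit QI → queue [SJ, QR, IJ, YL, CM, RO, JU, ZZ, CO]
Visit SJ → queue [QR, IJ, YL, CM, RO, JU, ZZ, CO]
Visit QR; enqueue OF → queue [IJ, YL, CM, RO, JU, ZZ, CO, OF]
Visit IJ; enqueue QG → queue [YL, CM, RO, JU, ZZ, CO, OF, QG]
Visit YL → queue [CM, RO, JU, ZZ, CO, OF, QG]
Visit CM → queue [RO, JU, ZZ, CO, OF, QG]
Visit RO → queue [JU, ZZ, CO, OF, QG]
Visit JU → queue [ZZ, CO, OF, QG]
Visit ZZ → queue [CO, OF, QG]
Visit CO → queue [OF, QG]
Visit OF → queue [QG]
Visit QG → queue []

FF -> CX -> FZ -> HZ -> IU -> PU -> TH -> AX -> LQ -> QI -> SJ -> QR -> IJ -> YL -> CM -> RO -> JU -> ZZ -> CO -> OF -> QG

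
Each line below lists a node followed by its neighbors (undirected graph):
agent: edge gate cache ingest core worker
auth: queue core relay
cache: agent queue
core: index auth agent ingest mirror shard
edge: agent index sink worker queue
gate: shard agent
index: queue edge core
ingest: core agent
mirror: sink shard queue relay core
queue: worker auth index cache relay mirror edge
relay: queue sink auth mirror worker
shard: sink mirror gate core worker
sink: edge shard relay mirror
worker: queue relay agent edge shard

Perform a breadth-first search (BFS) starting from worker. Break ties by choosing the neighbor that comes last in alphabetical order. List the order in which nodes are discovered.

Visit worker; enqueue shard, relay, queue, edge, agent → queue [shard, relay, queue, edge, agent]
Visit shard; enqueue sink, mirror, gate, core → queue [relay, queue, edge, agent, sink, mirror, gate, core]
Visit relay; enqueue auth → queue [queue, edge, agent, sink, mirror, gate, core, auth]
Visit queue; enqueue index, cache → queue [edge, agent, sink, mirror, gate, core, auth, index, cache]
Visit edge → queue [agent, sink, mirror, gate, core, auth, index, cache]
Visit agent; enqueue ingest → queue [sink, mirror, gate, core, auth, index, cache, ingest]
Visit sink → queue [mirror, gate, core, auth, index, cache, ingest]
Visit mirror → queue [gate, core, auth, index, cache, ingest]
Visit gate → queue [core, auth, index, cache, ingest]
Visit core → queue [auth, index, cache, ingest]
Visit auth → queue [index, cache, ingest]
Visit index → queue [cache, ingest]
Visit cache → queue [ingest]
Visit ingest → queue []

worker, shard, relay, queue, edge, agent, sink, mirror, gate, core, auth, index, cache, ingest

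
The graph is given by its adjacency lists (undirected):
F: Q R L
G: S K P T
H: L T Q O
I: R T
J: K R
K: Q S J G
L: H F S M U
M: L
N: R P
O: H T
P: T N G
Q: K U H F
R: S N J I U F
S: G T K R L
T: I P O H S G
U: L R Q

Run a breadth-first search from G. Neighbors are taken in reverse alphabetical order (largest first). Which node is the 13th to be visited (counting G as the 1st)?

Visit G; enqueue T, S, P, K → queue [T, S, P, K]
Visit T; enqueue O, I, H → queue [S, P, K, O, I, H]
Visit S; enqueue R, L → queue [P, K, O, I, H, R, L]
Visit P; enqueue N → queue [K, O, I, H, R, L, N]
Visit K; enqueue Q, J → queue [O, I, H, R, L, N, Q, J]
Visit O → queue [I, H, R, L, N, Q, J]
Visit I → queue [H, R, L, N, Q, J]
Visit H → queue [R, L, N, Q, J]
Visit R; enqueue U, F → queue [L, N, Q, J, U, F]
Visit L; enqueue M → queue [N, Q, J, U, F, M]
Visit N → queue [Q, J, U, F, M]
Visit Q → queue [J, U, F, M]
Visit J → queue [U, F, M]
Visit U → queue [F, M]
Visit F → queue [M]
Visit M → queue []

Visit order: G, T, S, P, K, O, I, H, R, L, N, Q, J, U, F, M

J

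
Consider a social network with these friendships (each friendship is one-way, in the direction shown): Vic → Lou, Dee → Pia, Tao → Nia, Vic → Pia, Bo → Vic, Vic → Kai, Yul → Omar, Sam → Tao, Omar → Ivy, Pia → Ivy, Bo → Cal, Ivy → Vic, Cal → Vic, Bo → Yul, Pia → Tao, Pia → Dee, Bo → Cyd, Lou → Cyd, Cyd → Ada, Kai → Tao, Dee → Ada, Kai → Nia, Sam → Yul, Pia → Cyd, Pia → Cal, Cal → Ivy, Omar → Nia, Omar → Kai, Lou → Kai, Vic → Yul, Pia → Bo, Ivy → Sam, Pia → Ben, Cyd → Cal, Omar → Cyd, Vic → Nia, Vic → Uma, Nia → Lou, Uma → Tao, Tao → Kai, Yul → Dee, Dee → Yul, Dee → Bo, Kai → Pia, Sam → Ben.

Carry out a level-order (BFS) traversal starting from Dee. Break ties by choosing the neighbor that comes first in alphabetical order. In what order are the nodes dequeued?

Visit Dee; enqueue Ada, Bo, Pia, Yul → queue [Ada, Bo, Pia, Yul]
Visit Ada → queue [Bo, Pia, Yul]
Visit Bo; enqueue Cal, Cyd, Vic → queue [Pia, Yul, Cal, Cyd, Vic]
Visit Pia; enqueue Ben, Ivy, Tao → queue [Yul, Cal, Cyd, Vic, Ben, Ivy, Tao]
Visit Yul; enqueue Omar → queue [Cal, Cyd, Vic, Ben, Ivy, Tao, Omar]
Visit Cal → queue [Cyd, Vic, Ben, Ivy, Tao, Omar]
Visit Cyd → queue [Vic, Ben, Ivy, Tao, Omar]
Visit Vic; enqueue Kai, Lou, Nia, Uma → queue [Ben, Ivy, Tao, Omar, Kai, Lou, Nia, Uma]
Visit Ben → queue [Ivy, Tao, Omar, Kai, Lou, Nia, Uma]
Visit Ivy; enqueue Sam → queue [Tao, Omar, Kai, Lou, Nia, Uma, Sam]
Visit Tao → queue [Omar, Kai, Lou, Nia, Uma, Sam]
Visit Omar → queue [Kai, Lou, Nia, Uma, Sam]
Visit Kai → queue [Lou, Nia, Uma, Sam]
Visit Lou → queue [Nia, Uma, Sam]
Visit Nia → queue [Uma, Sam]
Visit Uma → queue [Sam]
Visit Sam → queue []

Dee Ada Bo Pia Yul Cal Cyd Vic Ben Ivy Tao Omar Kai Lou Nia Uma Sam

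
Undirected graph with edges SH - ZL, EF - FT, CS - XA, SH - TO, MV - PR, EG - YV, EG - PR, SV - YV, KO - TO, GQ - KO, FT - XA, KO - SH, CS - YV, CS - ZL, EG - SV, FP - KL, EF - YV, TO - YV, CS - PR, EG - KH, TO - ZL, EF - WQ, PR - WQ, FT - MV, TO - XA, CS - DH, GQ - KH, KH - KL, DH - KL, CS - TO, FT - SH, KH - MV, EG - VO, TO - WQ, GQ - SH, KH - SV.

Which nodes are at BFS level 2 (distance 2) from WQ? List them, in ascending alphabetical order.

CS, EG, FT, KO, MV, SH, XA, YV, ZL

Level 0: WQ
Level 1: EF, PR, TO
Level 2: CS, EG, FT, KO, MV, SH, XA, YV, ZL
Level 3: DH, GQ, KH, SV, VO
Level 4: KL
Level 5: FP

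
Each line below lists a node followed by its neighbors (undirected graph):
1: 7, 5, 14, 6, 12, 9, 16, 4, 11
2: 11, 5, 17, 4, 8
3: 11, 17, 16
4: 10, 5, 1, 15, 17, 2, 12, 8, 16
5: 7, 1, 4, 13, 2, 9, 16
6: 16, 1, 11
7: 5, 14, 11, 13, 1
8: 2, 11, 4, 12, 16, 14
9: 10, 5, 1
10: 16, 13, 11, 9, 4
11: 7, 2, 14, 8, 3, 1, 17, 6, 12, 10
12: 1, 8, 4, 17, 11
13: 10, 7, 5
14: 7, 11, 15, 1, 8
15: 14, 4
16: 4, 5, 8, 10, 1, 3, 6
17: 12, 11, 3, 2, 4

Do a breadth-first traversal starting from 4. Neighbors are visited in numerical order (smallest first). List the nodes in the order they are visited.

4 → 1 → 2 → 5 → 8 → 10 → 12 → 15 → 16 → 17 → 6 → 7 → 9 → 11 → 14 → 13 → 3

Visit 4; enqueue 1, 2, 5, 8, 10, 12, 15, 16, 17 → queue [1, 2, 5, 8, 10, 12, 15, 16, 17]
Visit 1; enqueue 6, 7, 9, 11, 14 → queue [2, 5, 8, 10, 12, 15, 16, 17, 6, 7, 9, 11, 14]
Visit 2 → queue [5, 8, 10, 12, 15, 16, 17, 6, 7, 9, 11, 14]
Visit 5; enqueue 13 → queue [8, 10, 12, 15, 16, 17, 6, 7, 9, 11, 14, 13]
Visit 8 → queue [10, 12, 15, 16, 17, 6, 7, 9, 11, 14, 13]
Visit 10 → queue [12, 15, 16, 17, 6, 7, 9, 11, 14, 13]
Visit 12 → queue [15, 16, 17, 6, 7, 9, 11, 14, 13]
Visit 15 → queue [16, 17, 6, 7, 9, 11, 14, 13]
Visit 16; enqueue 3 → queue [17, 6, 7, 9, 11, 14, 13, 3]
Visit 17 → queue [6, 7, 9, 11, 14, 13, 3]
Visit 6 → queue [7, 9, 11, 14, 13, 3]
Visit 7 → queue [9, 11, 14, 13, 3]
Visit 9 → queue [11, 14, 13, 3]
Visit 11 → queue [14, 13, 3]
Visit 14 → queue [13, 3]
Visit 13 → queue [3]
Visit 3 → queue []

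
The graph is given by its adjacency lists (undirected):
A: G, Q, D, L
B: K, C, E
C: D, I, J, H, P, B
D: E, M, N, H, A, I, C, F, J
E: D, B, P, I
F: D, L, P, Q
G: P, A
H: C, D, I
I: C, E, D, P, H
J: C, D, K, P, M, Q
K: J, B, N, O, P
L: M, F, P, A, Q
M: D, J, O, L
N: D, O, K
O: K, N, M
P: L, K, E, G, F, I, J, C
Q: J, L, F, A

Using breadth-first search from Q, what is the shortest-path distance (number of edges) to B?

Level 0: Q
Level 1: A, F, J, L
Level 2: C, D, G, K, M, P
Level 3: B, E, H, I, N, O
B first appears at level 3.

3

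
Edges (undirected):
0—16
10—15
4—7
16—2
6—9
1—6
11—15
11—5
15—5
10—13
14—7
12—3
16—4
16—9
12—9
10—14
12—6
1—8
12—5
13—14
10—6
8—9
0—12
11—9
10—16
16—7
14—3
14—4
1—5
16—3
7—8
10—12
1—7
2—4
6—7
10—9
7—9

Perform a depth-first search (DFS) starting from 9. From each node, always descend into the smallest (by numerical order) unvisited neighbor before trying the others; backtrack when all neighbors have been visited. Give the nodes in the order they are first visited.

9, 6, 1, 5, 11, 15, 10, 12, 0, 16, 2, 4, 7, 8, 14, 3, 13

Visit 9
9 → 6
6 → 1
1 → 5
5 → 11
11 → 15
15 → 10
10 → 12
12 → 0
0 → 16
16 → 2
2 → 4
4 → 7
7 → 8
7 → 14
14 → 3
14 → 13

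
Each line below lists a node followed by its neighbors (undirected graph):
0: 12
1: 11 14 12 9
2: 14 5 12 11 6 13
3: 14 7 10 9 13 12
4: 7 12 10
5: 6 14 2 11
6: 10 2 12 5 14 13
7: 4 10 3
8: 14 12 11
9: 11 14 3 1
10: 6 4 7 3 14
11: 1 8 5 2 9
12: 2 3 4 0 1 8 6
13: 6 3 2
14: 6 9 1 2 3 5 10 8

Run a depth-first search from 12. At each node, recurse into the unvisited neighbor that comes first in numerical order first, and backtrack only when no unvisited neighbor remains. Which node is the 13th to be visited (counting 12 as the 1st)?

Visit 12
12 → 0
12 → 1
1 → 9
9 → 3
3 → 7
7 → 4
4 → 10
10 → 6
6 → 2
2 → 5
5 → 11
11 → 8
8 → 14
2 → 13

Visit order: 12, 0, 1, 9, 3, 7, 4, 10, 6, 2, 5, 11, 8, 14, 13

8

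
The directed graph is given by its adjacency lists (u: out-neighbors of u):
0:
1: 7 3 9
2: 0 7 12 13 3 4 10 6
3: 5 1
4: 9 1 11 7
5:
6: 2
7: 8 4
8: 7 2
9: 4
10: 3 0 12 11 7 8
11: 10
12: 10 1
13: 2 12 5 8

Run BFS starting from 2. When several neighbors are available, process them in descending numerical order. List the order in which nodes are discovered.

Visit 2; enqueue 13, 12, 10, 7, 6, 4, 3, 0 → queue [13, 12, 10, 7, 6, 4, 3, 0]
Visit 13; enqueue 8, 5 → queue [12, 10, 7, 6, 4, 3, 0, 8, 5]
Visit 12; enqueue 1 → queue [10, 7, 6, 4, 3, 0, 8, 5, 1]
Visit 10; enqueue 11 → queue [7, 6, 4, 3, 0, 8, 5, 1, 11]
Visit 7 → queue [6, 4, 3, 0, 8, 5, 1, 11]
Visit 6 → queue [4, 3, 0, 8, 5, 1, 11]
Visit 4; enqueue 9 → queue [3, 0, 8, 5, 1, 11, 9]
Visit 3 → queue [0, 8, 5, 1, 11, 9]
Visit 0 → queue [8, 5, 1, 11, 9]
Visit 8 → queue [5, 1, 11, 9]
Visit 5 → queue [1, 11, 9]
Visit 1 → queue [11, 9]
Visit 11 → queue [9]
Visit 9 → queue []

2, 13, 12, 10, 7, 6, 4, 3, 0, 8, 5, 1, 11, 9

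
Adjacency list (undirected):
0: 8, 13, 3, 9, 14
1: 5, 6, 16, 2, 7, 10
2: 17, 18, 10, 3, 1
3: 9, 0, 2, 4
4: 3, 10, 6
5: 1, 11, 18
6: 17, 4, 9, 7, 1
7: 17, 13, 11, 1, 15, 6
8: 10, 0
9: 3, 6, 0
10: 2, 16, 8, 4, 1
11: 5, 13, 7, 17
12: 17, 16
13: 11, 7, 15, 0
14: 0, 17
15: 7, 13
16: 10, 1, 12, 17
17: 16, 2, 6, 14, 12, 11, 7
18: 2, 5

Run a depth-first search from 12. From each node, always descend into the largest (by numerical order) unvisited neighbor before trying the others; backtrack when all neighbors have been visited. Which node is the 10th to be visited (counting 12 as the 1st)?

7

Visit 12
12 → 17
17 → 16
16 → 10
10 → 8
8 → 0
0 → 14
0 → 13
13 → 15
15 → 7
7 → 11
11 → 5
5 → 18
18 → 2
2 → 3
3 → 9
9 → 6
6 → 4
6 → 1

Visit order: 12, 17, 16, 10, 8, 0, 14, 13, 15, 7, 11, 5, 18, 2, 3, 9, 6, 4, 1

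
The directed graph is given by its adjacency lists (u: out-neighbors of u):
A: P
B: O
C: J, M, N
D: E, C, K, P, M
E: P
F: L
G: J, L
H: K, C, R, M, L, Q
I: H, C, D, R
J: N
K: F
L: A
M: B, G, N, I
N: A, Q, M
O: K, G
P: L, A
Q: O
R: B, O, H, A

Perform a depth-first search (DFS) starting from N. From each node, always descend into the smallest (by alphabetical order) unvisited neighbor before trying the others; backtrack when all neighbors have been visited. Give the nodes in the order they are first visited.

N, A, P, L, M, B, O, G, J, K, F, I, C, D, E, H, Q, R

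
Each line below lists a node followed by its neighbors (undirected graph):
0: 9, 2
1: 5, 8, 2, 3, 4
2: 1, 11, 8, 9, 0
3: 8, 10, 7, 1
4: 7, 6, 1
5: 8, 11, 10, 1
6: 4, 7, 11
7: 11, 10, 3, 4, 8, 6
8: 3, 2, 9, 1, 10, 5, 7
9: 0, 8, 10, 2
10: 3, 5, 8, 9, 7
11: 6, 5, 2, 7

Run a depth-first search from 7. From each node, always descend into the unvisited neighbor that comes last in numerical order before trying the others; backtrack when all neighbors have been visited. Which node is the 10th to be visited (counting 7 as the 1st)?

Visit 7
7 → 11
11 → 6
6 → 4
4 → 1
1 → 8
8 → 10
10 → 9
9 → 2
2 → 0
10 → 5
10 → 3

Visit order: 7, 11, 6, 4, 1, 8, 10, 9, 2, 0, 5, 3

0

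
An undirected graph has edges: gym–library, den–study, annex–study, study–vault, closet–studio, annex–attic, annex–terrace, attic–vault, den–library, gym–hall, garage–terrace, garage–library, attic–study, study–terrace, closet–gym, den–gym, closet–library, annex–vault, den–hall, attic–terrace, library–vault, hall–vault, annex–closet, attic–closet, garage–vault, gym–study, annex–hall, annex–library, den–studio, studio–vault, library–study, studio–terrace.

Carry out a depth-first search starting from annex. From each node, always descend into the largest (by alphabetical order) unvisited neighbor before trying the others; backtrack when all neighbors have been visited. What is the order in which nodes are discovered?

Visit annex
annex → vault
vault → study
study → terrace
terrace → studio
studio → den
den → library
library → gym
gym → hall
gym → closet
closet → attic
library → garage

annex vault study terrace studio den library gym hall closet attic garage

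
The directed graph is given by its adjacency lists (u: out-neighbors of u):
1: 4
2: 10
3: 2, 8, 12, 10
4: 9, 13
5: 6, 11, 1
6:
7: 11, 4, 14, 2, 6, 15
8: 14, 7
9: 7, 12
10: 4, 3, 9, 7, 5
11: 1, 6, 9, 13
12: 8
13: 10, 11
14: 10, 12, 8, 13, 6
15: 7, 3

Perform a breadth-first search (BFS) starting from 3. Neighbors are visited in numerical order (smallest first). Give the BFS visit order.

3 2 8 10 12 7 14 4 5 9 6 11 15 13 1

Visit 3; enqueue 2, 8, 10, 12 → queue [2, 8, 10, 12]
Visit 2 → queue [8, 10, 12]
Visit 8; enqueue 7, 14 → queue [10, 12, 7, 14]
Visit 10; enqueue 4, 5, 9 → queue [12, 7, 14, 4, 5, 9]
Visit 12 → queue [7, 14, 4, 5, 9]
Visit 7; enqueue 6, 11, 15 → queue [14, 4, 5, 9, 6, 11, 15]
Visit 14; enqueue 13 → queue [4, 5, 9, 6, 11, 15, 13]
Visit 4 → queue [5, 9, 6, 11, 15, 13]
Visit 5; enqueue 1 → queue [9, 6, 11, 15, 13, 1]
Visit 9 → queue [6, 11, 15, 13, 1]
Visit 6 → queue [11, 15, 13, 1]
Visit 11 → queue [15, 13, 1]
Visit 15 → queue [13, 1]
Visit 13 → queue [1]
Visit 1 → queue []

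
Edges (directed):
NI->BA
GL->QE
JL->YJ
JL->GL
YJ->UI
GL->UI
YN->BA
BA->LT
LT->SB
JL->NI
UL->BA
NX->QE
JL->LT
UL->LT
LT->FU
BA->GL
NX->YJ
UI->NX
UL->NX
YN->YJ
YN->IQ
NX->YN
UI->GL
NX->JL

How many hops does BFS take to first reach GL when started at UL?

Level 0: UL
Level 1: BA, LT, NX
Level 2: FU, GL, JL, QE, SB, YJ, YN
Level 3: IQ, NI, UI
GL first appears at level 2.

2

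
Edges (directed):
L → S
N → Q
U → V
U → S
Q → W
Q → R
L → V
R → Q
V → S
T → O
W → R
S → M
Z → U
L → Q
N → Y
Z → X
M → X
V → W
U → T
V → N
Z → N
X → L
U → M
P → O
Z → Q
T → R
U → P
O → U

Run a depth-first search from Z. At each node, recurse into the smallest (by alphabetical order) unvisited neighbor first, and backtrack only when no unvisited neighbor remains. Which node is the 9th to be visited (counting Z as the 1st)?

Visit Z
Z → N
N → Q
Q → R
Q → W
N → Y
Z → U
U → M
M → X
X → L
L → S
L → V
U → P
P → O
U → T

Visit order: Z, N, Q, R, W, Y, U, M, X, L, S, V, P, O, T

X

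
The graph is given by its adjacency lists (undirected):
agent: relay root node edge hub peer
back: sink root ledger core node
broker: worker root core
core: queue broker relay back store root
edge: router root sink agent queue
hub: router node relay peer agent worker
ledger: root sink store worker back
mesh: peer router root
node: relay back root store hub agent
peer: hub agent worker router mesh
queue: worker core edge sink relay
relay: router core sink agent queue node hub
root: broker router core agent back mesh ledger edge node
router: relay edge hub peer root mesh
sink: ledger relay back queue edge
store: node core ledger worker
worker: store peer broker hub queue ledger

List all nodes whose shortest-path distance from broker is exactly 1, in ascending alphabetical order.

Level 0: broker
Level 1: core, root, worker
Level 2: agent, back, edge, hub, ledger, mesh, node, peer, queue, relay, router, store
Level 3: sink

core, root, worker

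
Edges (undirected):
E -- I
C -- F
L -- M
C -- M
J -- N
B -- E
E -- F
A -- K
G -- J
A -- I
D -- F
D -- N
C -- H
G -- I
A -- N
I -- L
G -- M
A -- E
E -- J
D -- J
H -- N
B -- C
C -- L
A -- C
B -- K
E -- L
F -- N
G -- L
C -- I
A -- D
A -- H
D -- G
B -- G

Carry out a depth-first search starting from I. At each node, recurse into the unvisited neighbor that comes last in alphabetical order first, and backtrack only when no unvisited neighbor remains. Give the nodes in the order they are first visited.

I L M G J N H C F E B K A D

Visit I
I → L
L → M
M → G
G → J
J → N
N → H
H → C
C → F
F → E
E → B
B → K
K → A
A → D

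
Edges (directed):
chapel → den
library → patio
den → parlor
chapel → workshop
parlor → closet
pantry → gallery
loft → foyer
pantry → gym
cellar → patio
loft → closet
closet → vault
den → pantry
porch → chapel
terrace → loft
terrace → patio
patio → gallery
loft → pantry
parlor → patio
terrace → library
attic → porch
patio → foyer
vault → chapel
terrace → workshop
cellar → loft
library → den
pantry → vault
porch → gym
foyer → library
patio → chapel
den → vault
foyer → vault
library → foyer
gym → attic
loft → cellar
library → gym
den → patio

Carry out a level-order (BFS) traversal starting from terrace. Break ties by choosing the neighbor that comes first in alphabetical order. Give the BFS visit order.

Visit terrace; enqueue library, loft, patio, workshop → queue [library, loft, patio, workshop]
Visit library; enqueue den, foyer, gym → queue [loft, patio, workshop, den, foyer, gym]
Visit loft; enqueue cellar, closet, pantry → queue [patio, workshop, den, foyer, gym, cellar, closet, pantry]
Visit patio; enqueue chapel, gallery → queue [workshop, den, foyer, gym, cellar, closet, pantry, chapel, gallery]
Visit workshop → queue [den, foyer, gym, cellar, closet, pantry, chapel, gallery]
Visit den; enqueue parlor, vault → queue [foyer, gym, cellar, closet, pantry, chapel, gallery, parlor, vault]
Visit foyer → queue [gym, cellar, closet, pantry, chapel, gallery, parlor, vault]
Visit gym; enqueue attic → queue [cellar, closet, pantry, chapel, gallery, parlor, vault, attic]
Visit cellar → queue [closet, pantry, chapel, gallery, parlor, vault, attic]
Visit closet → queue [pantry, chapel, gallery, parlor, vault, attic]
Visit pantry → queue [chapel, gallery, parlor, vault, attic]
Visit chapel → queue [gallery, parlor, vault, attic]
Visit gallery → queue [parlor, vault, attic]
Visit parlor → queue [vault, attic]
Visit vault → queue [attic]
Visit attic; enqueue porch → queue [porch]
Visit porch → queue []

terrace, library, loft, patio, workshop, den, foyer, gym, cellar, closet, pantry, chapel, gallery, parlor, vault, attic, porch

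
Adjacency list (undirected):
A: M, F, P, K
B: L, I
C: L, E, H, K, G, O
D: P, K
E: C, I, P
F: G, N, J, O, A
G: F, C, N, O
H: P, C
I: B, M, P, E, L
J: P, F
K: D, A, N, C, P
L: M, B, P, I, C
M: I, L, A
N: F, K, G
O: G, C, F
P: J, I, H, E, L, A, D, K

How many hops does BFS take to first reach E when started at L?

2

Level 0: L
Level 1: B, C, I, M, P
Level 2: A, D, E, G, H, J, K, O
Level 3: F, N
E first appears at level 2.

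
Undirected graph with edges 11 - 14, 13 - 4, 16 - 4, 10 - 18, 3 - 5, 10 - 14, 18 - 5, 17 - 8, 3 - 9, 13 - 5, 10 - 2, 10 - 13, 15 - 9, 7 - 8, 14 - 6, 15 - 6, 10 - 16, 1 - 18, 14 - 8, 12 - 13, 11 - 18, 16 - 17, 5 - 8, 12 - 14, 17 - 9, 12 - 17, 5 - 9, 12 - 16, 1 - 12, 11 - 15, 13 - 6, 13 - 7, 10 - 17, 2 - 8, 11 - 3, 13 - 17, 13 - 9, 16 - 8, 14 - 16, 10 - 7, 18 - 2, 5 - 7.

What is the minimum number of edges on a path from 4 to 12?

Level 0: 4
Level 1: 13, 16
Level 2: 5, 6, 7, 8, 9, 10, 12, 14, 17
Level 3: 1, 2, 3, 11, 15, 18
12 first appears at level 2.

2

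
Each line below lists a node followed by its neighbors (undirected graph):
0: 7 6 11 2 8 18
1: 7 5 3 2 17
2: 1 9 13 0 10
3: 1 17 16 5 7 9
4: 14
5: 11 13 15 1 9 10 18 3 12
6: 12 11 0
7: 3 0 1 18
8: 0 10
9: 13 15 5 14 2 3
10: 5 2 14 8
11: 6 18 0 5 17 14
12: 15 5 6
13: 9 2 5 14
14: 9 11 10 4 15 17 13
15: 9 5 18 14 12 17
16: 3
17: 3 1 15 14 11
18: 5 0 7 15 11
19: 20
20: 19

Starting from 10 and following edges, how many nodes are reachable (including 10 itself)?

19

BFS from 10 visits: 10, 14, 8, 5, 2, 17, 15, 13, 11, 9, 4, 0, 18, 12, 3, 1, 6, 7, 16
Reachable nodes: 19 of 21 total.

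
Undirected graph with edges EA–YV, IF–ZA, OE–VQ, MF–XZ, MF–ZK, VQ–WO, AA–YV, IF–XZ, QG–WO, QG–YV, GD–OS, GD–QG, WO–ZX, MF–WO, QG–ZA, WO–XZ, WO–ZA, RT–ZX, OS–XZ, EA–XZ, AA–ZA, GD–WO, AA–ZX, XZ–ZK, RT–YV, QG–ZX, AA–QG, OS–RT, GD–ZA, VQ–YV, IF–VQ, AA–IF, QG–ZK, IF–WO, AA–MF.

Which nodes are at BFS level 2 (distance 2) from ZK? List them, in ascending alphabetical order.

Level 0: ZK
Level 1: MF, QG, XZ
Level 2: AA, EA, GD, IF, OS, WO, YV, ZA, ZX
Level 3: RT, VQ
Level 4: OE

AA, EA, GD, IF, OS, WO, YV, ZA, ZX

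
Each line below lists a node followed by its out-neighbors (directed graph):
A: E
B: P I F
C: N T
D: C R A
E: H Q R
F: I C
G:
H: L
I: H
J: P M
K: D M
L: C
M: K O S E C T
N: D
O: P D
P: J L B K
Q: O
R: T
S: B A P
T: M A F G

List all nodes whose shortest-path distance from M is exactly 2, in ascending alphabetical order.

A, B, D, F, G, H, N, P, Q, R

Level 0: M
Level 1: C, E, K, O, S, T
Level 2: A, B, D, F, G, H, N, P, Q, R
Level 3: I, J, L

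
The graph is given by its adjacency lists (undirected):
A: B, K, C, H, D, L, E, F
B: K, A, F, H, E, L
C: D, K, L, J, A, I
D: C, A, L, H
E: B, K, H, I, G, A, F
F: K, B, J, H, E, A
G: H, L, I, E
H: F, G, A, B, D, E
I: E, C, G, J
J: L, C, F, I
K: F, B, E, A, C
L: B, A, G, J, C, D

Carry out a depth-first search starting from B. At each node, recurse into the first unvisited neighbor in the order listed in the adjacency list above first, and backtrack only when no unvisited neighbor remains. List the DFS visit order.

B, K, F, J, L, A, C, D, H, G, I, E

Visit B
B → K
K → F
F → J
J → L
L → A
A → C
C → D
D → H
H → G
G → I
I → E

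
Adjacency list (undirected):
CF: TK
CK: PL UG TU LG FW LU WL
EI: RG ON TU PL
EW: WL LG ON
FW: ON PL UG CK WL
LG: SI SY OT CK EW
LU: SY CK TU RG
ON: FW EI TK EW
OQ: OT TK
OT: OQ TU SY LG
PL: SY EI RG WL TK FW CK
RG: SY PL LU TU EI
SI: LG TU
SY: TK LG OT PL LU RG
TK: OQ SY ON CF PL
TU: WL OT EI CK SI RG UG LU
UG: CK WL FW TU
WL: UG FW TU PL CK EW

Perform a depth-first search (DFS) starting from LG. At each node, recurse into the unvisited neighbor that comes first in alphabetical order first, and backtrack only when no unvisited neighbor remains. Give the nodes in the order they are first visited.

LG, CK, FW, ON, EI, PL, RG, LU, SY, OT, OQ, TK, CF, TU, SI, UG, WL, EW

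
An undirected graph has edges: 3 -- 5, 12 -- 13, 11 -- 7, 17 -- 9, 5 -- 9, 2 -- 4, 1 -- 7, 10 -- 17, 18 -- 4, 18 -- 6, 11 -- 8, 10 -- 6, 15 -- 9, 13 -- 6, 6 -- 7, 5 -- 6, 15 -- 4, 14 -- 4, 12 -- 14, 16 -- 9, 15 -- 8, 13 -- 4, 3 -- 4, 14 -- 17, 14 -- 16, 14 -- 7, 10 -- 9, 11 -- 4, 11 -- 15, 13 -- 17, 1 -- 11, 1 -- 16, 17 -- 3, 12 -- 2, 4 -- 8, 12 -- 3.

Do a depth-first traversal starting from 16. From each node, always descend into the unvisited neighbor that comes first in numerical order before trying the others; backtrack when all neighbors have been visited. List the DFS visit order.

Visit 16
16 → 1
1 → 7
7 → 6
6 → 5
5 → 3
3 → 4
4 → 2
2 → 12
12 → 13
13 → 17
17 → 9
9 → 10
9 → 15
15 → 8
8 → 11
17 → 14
4 → 18

16 1 7 6 5 3 4 2 12 13 17 9 10 15 8 11 14 18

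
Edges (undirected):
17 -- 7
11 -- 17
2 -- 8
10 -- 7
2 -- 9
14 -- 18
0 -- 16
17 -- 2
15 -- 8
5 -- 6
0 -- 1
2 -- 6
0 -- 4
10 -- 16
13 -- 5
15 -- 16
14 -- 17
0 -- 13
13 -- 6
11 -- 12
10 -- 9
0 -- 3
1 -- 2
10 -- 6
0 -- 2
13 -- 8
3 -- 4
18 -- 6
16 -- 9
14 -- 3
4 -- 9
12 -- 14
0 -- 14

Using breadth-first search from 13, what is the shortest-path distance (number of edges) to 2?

2

Level 0: 13
Level 1: 0, 5, 6, 8
Level 2: 1, 2, 3, 4, 10, 14, 15, 16, 18
Level 3: 7, 9, 12, 17
Level 4: 11
2 first appears at level 2.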